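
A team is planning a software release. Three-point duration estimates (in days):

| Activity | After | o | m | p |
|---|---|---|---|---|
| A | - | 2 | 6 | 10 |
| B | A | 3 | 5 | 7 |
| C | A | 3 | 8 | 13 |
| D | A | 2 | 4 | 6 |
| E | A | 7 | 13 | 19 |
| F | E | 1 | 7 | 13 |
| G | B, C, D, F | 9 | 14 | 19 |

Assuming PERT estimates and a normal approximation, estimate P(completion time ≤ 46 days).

0.955

te_A = (2 + 4·6 + 10)/6 = 36/6 = 6; σ²_A = ((10−2)/6)² = 1.778
te_B = (3 + 4·5 + 7)/6 = 30/6 = 5; σ²_B = ((7−3)/6)² = 0.444
te_C = (3 + 4·8 + 13)/6 = 48/6 = 8; σ²_C = ((13−3)/6)² = 2.778
te_D = (2 + 4·4 + 6)/6 = 24/6 = 4; σ²_D = ((6−2)/6)² = 0.444
te_E = (7 + 4·13 + 19)/6 = 78/6 = 13; σ²_E = ((19−7)/6)² = 4.000
te_F = (1 + 4·7 + 13)/6 = 42/6 = 7; σ²_F = ((13−1)/6)² = 4.000
te_G = (9 + 4·14 + 19)/6 = 84/6 = 14; σ²_G = ((19−9)/6)² = 2.778

Forward pass:
ES_A = 0; EF_A = 6
ES_B = 6; EF_B = 6+5 = 11
ES_C = 6; EF_C = 6+8 = 14
ES_D = 6; EF_D = 6+4 = 10
ES_E = 6; EF_E = 6+13 = 19
ES_F = 19; EF_F = 19+7 = 26
ES_G = max(EF_B=11, EF_C=14, EF_D=10, EF_F=26) = 26; EF_G = 26+14 = 40
Expected project duration μ = 40 days. Critical path: A → E → F → G.

Variance along critical path = 1.778 + 4.000 + 4.000 + 2.778 = 12.556; σ = √12.556 = 3.543 days.
Z = (46 − 40) / 3.543 = 1.693
P(T ≤ 46) = Φ(1.693) ≈ 0.955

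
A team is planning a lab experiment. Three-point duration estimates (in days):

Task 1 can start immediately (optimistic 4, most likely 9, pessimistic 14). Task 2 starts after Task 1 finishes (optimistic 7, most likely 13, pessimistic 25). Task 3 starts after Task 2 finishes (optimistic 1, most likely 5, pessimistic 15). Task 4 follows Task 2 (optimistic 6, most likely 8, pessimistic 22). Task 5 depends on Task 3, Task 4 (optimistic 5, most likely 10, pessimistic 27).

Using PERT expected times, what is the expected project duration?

te_Task 1 = (4 + 4·9 + 14)/6 = 54/6 = 9
te_Task 2 = (7 + 4·13 + 25)/6 = 84/6 = 14
te_Task 3 = (1 + 4·5 + 15)/6 = 36/6 = 6
te_Task 4 = (6 + 4·8 + 22)/6 = 60/6 = 10
te_Task 5 = (5 + 4·10 + 27)/6 = 72/6 = 12

Forward pass:
ES_Task 1 = 0; EF_Task 1 = 9
ES_Task 2 = 9; EF_Task 2 = 9+14 = 23
ES_Task 3 = 23; EF_Task 3 = 23+6 = 29
ES_Task 4 = 23; EF_Task 4 = 23+10 = 33
ES_Task 5 = max(EF_Task 3=29, EF_Task 4=33) = 33; EF_Task 5 = 33+12 = 45
Expected project duration μ = 45 days. Critical path: Task 1 → Task 2 → Task 4 → Task 5.

45 days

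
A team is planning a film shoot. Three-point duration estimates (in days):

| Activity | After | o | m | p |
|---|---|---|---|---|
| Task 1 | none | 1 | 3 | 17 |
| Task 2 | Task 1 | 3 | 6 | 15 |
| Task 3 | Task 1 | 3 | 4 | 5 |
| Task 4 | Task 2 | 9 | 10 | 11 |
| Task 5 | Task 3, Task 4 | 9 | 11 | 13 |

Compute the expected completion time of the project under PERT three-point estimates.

te_Task 1 = (1 + 4·3 + 17)/6 = 30/6 = 5
te_Task 2 = (3 + 4·6 + 15)/6 = 42/6 = 7
te_Task 3 = (3 + 4·4 + 5)/6 = 24/6 = 4
te_Task 4 = (9 + 4·10 + 11)/6 = 60/6 = 10
te_Task 5 = (9 + 4·11 + 13)/6 = 66/6 = 11

Forward pass:
ES_Task 1 = 0; EF_Task 1 = 5
ES_Task 2 = 5; EF_Task 2 = 5+7 = 12
ES_Task 3 = 5; EF_Task 3 = 5+4 = 9
ES_Task 4 = 12; EF_Task 4 = 12+10 = 22
ES_Task 5 = max(EF_Task 3=9, EF_Task 4=22) = 22; EF_Task 5 = 22+11 = 33
Expected project duration μ = 33 days. Critical path: Task 1 → Task 2 → Task 4 → Task 5.

33 days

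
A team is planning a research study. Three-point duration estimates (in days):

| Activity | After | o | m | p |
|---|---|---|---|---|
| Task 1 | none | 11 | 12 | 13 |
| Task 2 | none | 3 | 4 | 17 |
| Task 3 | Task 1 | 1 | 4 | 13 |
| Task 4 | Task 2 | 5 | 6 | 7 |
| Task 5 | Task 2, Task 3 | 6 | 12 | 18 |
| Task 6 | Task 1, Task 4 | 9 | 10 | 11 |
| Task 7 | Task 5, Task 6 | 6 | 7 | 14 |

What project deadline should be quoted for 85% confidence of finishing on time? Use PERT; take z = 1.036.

40.3 days

te_Task 1 = (11 + 4·12 + 13)/6 = 72/6 = 12; σ²_Task 1 = ((13−11)/6)² = 0.111
te_Task 2 = (3 + 4·4 + 17)/6 = 36/6 = 6; σ²_Task 2 = ((17−3)/6)² = 5.444
te_Task 3 = (1 + 4·4 + 13)/6 = 30/6 = 5; σ²_Task 3 = ((13−1)/6)² = 4.000
te_Task 4 = (5 + 4·6 + 7)/6 = 36/6 = 6; σ²_Task 4 = ((7−5)/6)² = 0.111
te_Task 5 = (6 + 4·12 + 18)/6 = 72/6 = 12; σ²_Task 5 = ((18−6)/6)² = 4.000
te_Task 6 = (9 + 4·10 + 11)/6 = 60/6 = 10; σ²_Task 6 = ((11−9)/6)² = 0.111
te_Task 7 = (6 + 4·7 + 14)/6 = 48/6 = 8; σ²_Task 7 = ((14−6)/6)² = 1.778

Forward pass:
ES_Task 1 = 0; EF_Task 1 = 12
ES_Task 2 = 0; EF_Task 2 = 6
ES_Task 3 = 12; EF_Task 3 = 12+5 = 17
ES_Task 4 = 6; EF_Task 4 = 6+6 = 12
ES_Task 5 = max(EF_Task 2=6, EF_Task 3=17) = 17; EF_Task 5 = 17+12 = 29
ES_Task 6 = max(EF_Task 1=12, EF_Task 4=12) = 12; EF_Task 6 = 12+10 = 22
ES_Task 7 = max(EF_Task 5=29, EF_Task 6=22) = 29; EF_Task 7 = 29+8 = 37
Expected project duration μ = 37 days. Critical path: Task 1 → Task 3 → Task 5 → Task 7.

Variance along critical path = 0.111 + 4.000 + 4.000 + 1.778 = 9.889; σ = 3.145 days.
D = μ + z·σ = 37 + 1.036·3.145 = 40.3 days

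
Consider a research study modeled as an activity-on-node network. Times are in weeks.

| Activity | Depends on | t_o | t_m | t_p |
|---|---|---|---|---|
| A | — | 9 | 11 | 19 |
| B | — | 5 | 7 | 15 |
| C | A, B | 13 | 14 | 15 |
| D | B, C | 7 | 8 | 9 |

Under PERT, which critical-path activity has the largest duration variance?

te_A = (9 + 4·11 + 19)/6 = 72/6 = 12; σ²_A = ((19−9)/6)² = 2.778
te_B = (5 + 4·7 + 15)/6 = 48/6 = 8; σ²_B = ((15−5)/6)² = 2.778
te_C = (13 + 4·14 + 15)/6 = 84/6 = 14; σ²_C = ((15−13)/6)² = 0.111
te_D = (7 + 4·8 + 9)/6 = 48/6 = 8; σ²_D = ((9−7)/6)² = 0.111

Forward pass:
ES_A = 0; EF_A = 12
ES_B = 0; EF_B = 8
ES_C = max(EF_A=12, EF_B=8) = 12; EF_C = 12+14 = 26
ES_D = max(EF_B=8, EF_C=26) = 26; EF_D = 26+8 = 34
Expected project duration μ = 34 weeks. Critical path: A → C → D.

Variances on critical path: σ²_A=2.778, σ²_C=0.111, σ²_D=0.111.
Largest is σ²_A = 2.778.

A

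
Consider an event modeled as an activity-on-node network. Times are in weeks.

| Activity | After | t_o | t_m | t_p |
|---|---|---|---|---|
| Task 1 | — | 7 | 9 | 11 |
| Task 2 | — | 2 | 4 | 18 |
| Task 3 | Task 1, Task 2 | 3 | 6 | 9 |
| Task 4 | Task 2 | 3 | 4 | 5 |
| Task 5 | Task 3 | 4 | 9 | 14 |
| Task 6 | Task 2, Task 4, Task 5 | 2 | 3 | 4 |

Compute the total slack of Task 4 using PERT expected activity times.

14 weeks

te_Task 1 = (7 + 4·9 + 11)/6 = 54/6 = 9
te_Task 2 = (2 + 4·4 + 18)/6 = 36/6 = 6
te_Task 3 = (3 + 4·6 + 9)/6 = 36/6 = 6
te_Task 4 = (3 + 4·4 + 5)/6 = 24/6 = 4
te_Task 5 = (4 + 4·9 + 14)/6 = 54/6 = 9
te_Task 6 = (2 + 4·3 + 4)/6 = 18/6 = 3

Forward pass:
ES_Task 1 = 0; EF_Task 1 = 9
ES_Task 2 = 0; EF_Task 2 = 6
ES_Task 3 = max(EF_Task 1=9, EF_Task 2=6) = 9; EF_Task 3 = 9+6 = 15
ES_Task 4 = 6; EF_Task 4 = 6+4 = 10
ES_Task 5 = 15; EF_Task 5 = 15+9 = 24
ES_Task 6 = max(EF_Task 2=6, EF_Task 4=10, EF_Task 5=24) = 24; EF_Task 6 = 24+3 = 27
Expected project duration μ = 27 weeks. Critical path: Task 1 → Task 3 → Task 5 → Task 6.

Backward pass:
LF_Task 6 = 27; LS_Task 6 = 27−3 = 24
LF_Task 5 = LS_Task 6 = 24; LS_Task 5 = 24−9 = 15
LF_Task 4 = LS_Task 6 = 24; LS_Task 4 = 24−4 = 20
LF_Task 3 = LS_Task 5 = 15; LS_Task 3 = 15−6 = 9
LF_Task 2 = min(LS_Task 3=9, LS_Task 4=20, LS_Task 6=24) = 9; LS_Task 2 = 9−6 = 3
LF_Task 1 = LS_Task 3 = 9; LS_Task 1 = 9−9 = 0
Slack_Task 4 = LS_Task 4 − ES_Task 4 = 20 − 6 = 14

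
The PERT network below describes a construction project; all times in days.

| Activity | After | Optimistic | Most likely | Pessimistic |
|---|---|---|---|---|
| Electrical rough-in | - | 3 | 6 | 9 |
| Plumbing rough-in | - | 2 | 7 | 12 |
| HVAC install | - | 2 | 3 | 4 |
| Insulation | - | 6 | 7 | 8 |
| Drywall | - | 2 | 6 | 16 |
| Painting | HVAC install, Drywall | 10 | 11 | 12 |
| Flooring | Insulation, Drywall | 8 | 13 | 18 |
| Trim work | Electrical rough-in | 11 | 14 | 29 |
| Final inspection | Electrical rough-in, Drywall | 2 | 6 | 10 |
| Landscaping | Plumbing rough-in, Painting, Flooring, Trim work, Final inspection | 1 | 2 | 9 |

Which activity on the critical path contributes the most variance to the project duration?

Trim work

te_Electrical rough-in = (3 + 4·6 + 9)/6 = 36/6 = 6; σ²_Electrical rough-in = ((9−3)/6)² = 1.000
te_Plumbing rough-in = (2 + 4·7 + 12)/6 = 42/6 = 7; σ²_Plumbing rough-in = ((12−2)/6)² = 2.778
te_HVAC install = (2 + 4·3 + 4)/6 = 18/6 = 3; σ²_HVAC install = ((4−2)/6)² = 0.111
te_Insulation = (6 + 4·7 + 8)/6 = 42/6 = 7; σ²_Insulation = ((8−6)/6)² = 0.111
te_Drywall = (2 + 4·6 + 16)/6 = 42/6 = 7; σ²_Drywall = ((16−2)/6)² = 5.444
te_Painting = (10 + 4·11 + 12)/6 = 66/6 = 11; σ²_Painting = ((12−10)/6)² = 0.111
te_Flooring = (8 + 4·13 + 18)/6 = 78/6 = 13; σ²_Flooring = ((18−8)/6)² = 2.778
te_Trim work = (11 + 4·14 + 29)/6 = 96/6 = 16; σ²_Trim work = ((29−11)/6)² = 9.000
te_Final inspection = (2 + 4·6 + 10)/6 = 36/6 = 6; σ²_Final inspection = ((10−2)/6)² = 1.778
te_Landscaping = (1 + 4·2 + 9)/6 = 18/6 = 3; σ²_Landscaping = ((9−1)/6)² = 1.778

Forward pass:
ES_Electrical rough-in = 0; EF_Electrical rough-in = 6
ES_Plumbing rough-in = 0; EF_Plumbing rough-in = 7
ES_HVAC install = 0; EF_HVAC install = 3
ES_Insulation = 0; EF_Insulation = 7
ES_Drywall = 0; EF_Drywall = 7
ES_Painting = max(EF_HVAC install=3, EF_Drywall=7) = 7; EF_Painting = 7+11 = 18
ES_Flooring = max(EF_Insulation=7, EF_Drywall=7) = 7; EF_Flooring = 7+13 = 20
ES_Trim work = 6; EF_Trim work = 6+16 = 22
ES_Final inspection = max(EF_Electrical rough-in=6, EF_Drywall=7) = 7; EF_Final inspection = 7+6 = 13
ES_Landscaping = max(EF_Plumbing rough-in=7, EF_Painting=18, EF_Flooring=20, EF_Trim work=22, EF_Final inspection=13) = 22; EF_Landscaping = 22+3 = 25
Expected project duration μ = 25 days. Critical path: Electrical rough-in → Trim work → Landscaping.

Variances on critical path: σ²_Electrical rough-in=1.000, σ²_Trim work=9.000, σ²_Landscaping=1.778.
Largest is σ²_Trim work = 9.000.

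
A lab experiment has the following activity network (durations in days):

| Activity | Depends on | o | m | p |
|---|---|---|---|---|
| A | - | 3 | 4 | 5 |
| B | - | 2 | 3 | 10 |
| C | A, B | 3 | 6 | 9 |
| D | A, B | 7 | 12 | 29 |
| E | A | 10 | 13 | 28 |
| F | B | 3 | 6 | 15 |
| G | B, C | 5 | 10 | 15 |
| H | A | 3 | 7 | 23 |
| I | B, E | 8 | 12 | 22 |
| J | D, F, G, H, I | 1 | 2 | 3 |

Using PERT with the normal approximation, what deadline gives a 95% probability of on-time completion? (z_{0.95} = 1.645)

te_A = (3 + 4·4 + 5)/6 = 24/6 = 4; σ²_A = ((5−3)/6)² = 0.111
te_B = (2 + 4·3 + 10)/6 = 24/6 = 4; σ²_B = ((10−2)/6)² = 1.778
te_C = (3 + 4·6 + 9)/6 = 36/6 = 6; σ²_C = ((9−3)/6)² = 1.000
te_D = (7 + 4·12 + 29)/6 = 84/6 = 14; σ²_D = ((29−7)/6)² = 13.444
te_E = (10 + 4·13 + 28)/6 = 90/6 = 15; σ²_E = ((28−10)/6)² = 9.000
te_F = (3 + 4·6 + 15)/6 = 42/6 = 7; σ²_F = ((15−3)/6)² = 4.000
te_G = (5 + 4·10 + 15)/6 = 60/6 = 10; σ²_G = ((15−5)/6)² = 2.778
te_H = (3 + 4·7 + 23)/6 = 54/6 = 9; σ²_H = ((23−3)/6)² = 11.111
te_I = (8 + 4·12 + 22)/6 = 78/6 = 13; σ²_I = ((22−8)/6)² = 5.444
te_J = (1 + 4·2 + 3)/6 = 12/6 = 2; σ²_J = ((3−1)/6)² = 0.111

Forward pass:
ES_A = 0; EF_A = 4
ES_B = 0; EF_B = 4
ES_C = max(EF_A=4, EF_B=4) = 4; EF_C = 4+6 = 10
ES_D = max(EF_A=4, EF_B=4) = 4; EF_D = 4+14 = 18
ES_E = 4; EF_E = 4+15 = 19
ES_F = 4; EF_F = 4+7 = 11
ES_G = max(EF_B=4, EF_C=10) = 10; EF_G = 10+10 = 20
ES_H = 4; EF_H = 4+9 = 13
ES_I = max(EF_B=4, EF_E=19) = 19; EF_I = 19+13 = 32
ES_J = max(EF_D=18, EF_F=11, EF_G=20, EF_H=13, EF_I=32) = 32; EF_J = 32+2 = 34
Expected project duration μ = 34 days. Critical path: A → E → I → J.

Variance along critical path = 0.111 + 9.000 + 5.444 + 0.111 = 14.667; σ = 3.830 days.
D = μ + z·σ = 34 + 1.645·3.830 = 40.3 days

40.3 days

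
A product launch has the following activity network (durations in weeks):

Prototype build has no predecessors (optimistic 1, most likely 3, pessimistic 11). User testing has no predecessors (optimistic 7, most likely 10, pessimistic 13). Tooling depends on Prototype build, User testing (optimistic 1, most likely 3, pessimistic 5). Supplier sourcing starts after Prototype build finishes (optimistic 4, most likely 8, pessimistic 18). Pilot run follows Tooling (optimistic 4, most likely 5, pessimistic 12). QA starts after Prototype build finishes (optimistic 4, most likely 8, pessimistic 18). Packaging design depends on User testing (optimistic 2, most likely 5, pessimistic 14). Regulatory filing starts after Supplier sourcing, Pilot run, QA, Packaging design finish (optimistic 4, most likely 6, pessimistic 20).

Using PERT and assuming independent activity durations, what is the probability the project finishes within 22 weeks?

0.060

te_Prototype build = (1 + 4·3 + 11)/6 = 24/6 = 4; σ²_Prototype build = ((11−1)/6)² = 2.778
te_User testing = (7 + 4·10 + 13)/6 = 60/6 = 10; σ²_User testing = ((13−7)/6)² = 1.000
te_Tooling = (1 + 4·3 + 5)/6 = 18/6 = 3; σ²_Tooling = ((5−1)/6)² = 0.444
te_Supplier sourcing = (4 + 4·8 + 18)/6 = 54/6 = 9; σ²_Supplier sourcing = ((18−4)/6)² = 5.444
te_Pilot run = (4 + 4·5 + 12)/6 = 36/6 = 6; σ²_Pilot run = ((12−4)/6)² = 1.778
te_QA = (4 + 4·8 + 18)/6 = 54/6 = 9; σ²_QA = ((18−4)/6)² = 5.444
te_Packaging design = (2 + 4·5 + 14)/6 = 36/6 = 6; σ²_Packaging design = ((14−2)/6)² = 4.000
te_Regulatory filing = (4 + 4·6 + 20)/6 = 48/6 = 8; σ²_Regulatory filing = ((20−4)/6)² = 7.111

Forward pass:
ES_Prototype build = 0; EF_Prototype build = 4
ES_User testing = 0; EF_User testing = 10
ES_Tooling = max(EF_Prototype build=4, EF_User testing=10) = 10; EF_Tooling = 10+3 = 13
ES_Supplier sourcing = 4; EF_Supplier sourcing = 4+9 = 13
ES_Pilot run = 13; EF_Pilot run = 13+6 = 19
ES_QA = 4; EF_QA = 4+9 = 13
ES_Packaging design = 10; EF_Packaging design = 10+6 = 16
ES_Regulatory filing = max(EF_Supplier sourcing=13, EF_Pilot run=19, EF_QA=13, EF_Packaging design=16) = 19; EF_Regulatory filing = 19+8 = 27
Expected project duration μ = 27 weeks. Critical path: User testing → Tooling → Pilot run → Regulatory filing.

Variance along critical path = 1.000 + 0.444 + 1.778 + 7.111 = 10.333; σ = √10.333 = 3.215 weeks.
Z = (22 − 27) / 3.215 = -1.555
P(T ≤ 22) = Φ(-1.555) ≈ 0.060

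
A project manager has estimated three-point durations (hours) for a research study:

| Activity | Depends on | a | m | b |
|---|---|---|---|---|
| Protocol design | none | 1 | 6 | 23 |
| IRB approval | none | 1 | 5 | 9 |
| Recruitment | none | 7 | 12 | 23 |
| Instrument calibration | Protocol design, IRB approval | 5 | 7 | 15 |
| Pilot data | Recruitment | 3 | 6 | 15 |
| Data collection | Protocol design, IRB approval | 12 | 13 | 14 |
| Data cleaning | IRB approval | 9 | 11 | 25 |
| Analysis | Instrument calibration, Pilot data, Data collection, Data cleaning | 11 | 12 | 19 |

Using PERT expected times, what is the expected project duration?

34 hours

te_Protocol design = (1 + 4·6 + 23)/6 = 48/6 = 8
te_IRB approval = (1 + 4·5 + 9)/6 = 30/6 = 5
te_Recruitment = (7 + 4·12 + 23)/6 = 78/6 = 13
te_Instrument calibration = (5 + 4·7 + 15)/6 = 48/6 = 8
te_Pilot data = (3 + 4·6 + 15)/6 = 42/6 = 7
te_Data collection = (12 + 4·13 + 14)/6 = 78/6 = 13
te_Data cleaning = (9 + 4·11 + 25)/6 = 78/6 = 13
te_Analysis = (11 + 4·12 + 19)/6 = 78/6 = 13

Forward pass:
ES_Protocol design = 0; EF_Protocol design = 8
ES_IRB approval = 0; EF_IRB approval = 5
ES_Recruitment = 0; EF_Recruitment = 13
ES_Instrument calibration = max(EF_Protocol design=8, EF_IRB approval=5) = 8; EF_Instrument calibration = 8+8 = 16
ES_Pilot data = 13; EF_Pilot data = 13+7 = 20
ES_Data collection = max(EF_Protocol design=8, EF_IRB approval=5) = 8; EF_Data collection = 8+13 = 21
ES_Data cleaning = 5; EF_Data cleaning = 5+13 = 18
ES_Analysis = max(EF_Instrument calibration=16, EF_Pilot data=20, EF_Data collection=21, EF_Data cleaning=18) = 21; EF_Analysis = 21+13 = 34
Expected project duration μ = 34 hours. Critical path: Protocol design → Data collection → Analysis.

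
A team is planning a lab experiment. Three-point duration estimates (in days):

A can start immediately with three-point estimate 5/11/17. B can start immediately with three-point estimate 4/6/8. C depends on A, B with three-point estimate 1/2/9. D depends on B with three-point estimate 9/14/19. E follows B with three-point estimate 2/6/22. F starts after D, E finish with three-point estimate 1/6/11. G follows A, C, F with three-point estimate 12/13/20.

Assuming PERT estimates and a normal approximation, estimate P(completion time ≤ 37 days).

te_A = (5 + 4·11 + 17)/6 = 66/6 = 11; σ²_A = ((17−5)/6)² = 4.000
te_B = (4 + 4·6 + 8)/6 = 36/6 = 6; σ²_B = ((8−4)/6)² = 0.444
te_C = (1 + 4·2 + 9)/6 = 18/6 = 3; σ²_C = ((9−1)/6)² = 1.778
te_D = (9 + 4·14 + 19)/6 = 84/6 = 14; σ²_D = ((19−9)/6)² = 2.778
te_E = (2 + 4·6 + 22)/6 = 48/6 = 8; σ²_E = ((22−2)/6)² = 11.111
te_F = (1 + 4·6 + 11)/6 = 36/6 = 6; σ²_F = ((11−1)/6)² = 2.778
te_G = (12 + 4·13 + 20)/6 = 84/6 = 14; σ²_G = ((20−12)/6)² = 1.778

Forward pass:
ES_A = 0; EF_A = 11
ES_B = 0; EF_B = 6
ES_C = max(EF_A=11, EF_B=6) = 11; EF_C = 11+3 = 14
ES_D = 6; EF_D = 6+14 = 20
ES_E = 6; EF_E = 6+8 = 14
ES_F = max(EF_D=20, EF_E=14) = 20; EF_F = 20+6 = 26
ES_G = max(EF_A=11, EF_C=14, EF_F=26) = 26; EF_G = 26+14 = 40
Expected project duration μ = 40 days. Critical path: B → D → F → G.

Variance along critical path = 0.444 + 2.778 + 2.778 + 1.778 = 7.778; σ = √7.778 = 2.789 days.
Z = (37 − 40) / 2.789 = -1.076
P(T ≤ 37) = Φ(-1.076) ≈ 0.141

0.141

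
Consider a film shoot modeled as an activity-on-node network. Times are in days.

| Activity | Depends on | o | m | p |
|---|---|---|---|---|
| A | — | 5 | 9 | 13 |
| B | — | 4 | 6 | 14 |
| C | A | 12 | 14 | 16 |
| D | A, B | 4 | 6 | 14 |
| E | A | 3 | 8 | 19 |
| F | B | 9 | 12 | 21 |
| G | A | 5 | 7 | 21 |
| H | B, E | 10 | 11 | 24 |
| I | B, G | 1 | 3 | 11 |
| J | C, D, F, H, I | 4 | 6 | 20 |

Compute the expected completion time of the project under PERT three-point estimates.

te_A = (5 + 4·9 + 13)/6 = 54/6 = 9
te_B = (4 + 4·6 + 14)/6 = 42/6 = 7
te_C = (12 + 4·14 + 16)/6 = 84/6 = 14
te_D = (4 + 4·6 + 14)/6 = 42/6 = 7
te_E = (3 + 4·8 + 19)/6 = 54/6 = 9
te_F = (9 + 4·12 + 21)/6 = 78/6 = 13
te_G = (5 + 4·7 + 21)/6 = 54/6 = 9
te_H = (10 + 4·11 + 24)/6 = 78/6 = 13
te_I = (1 + 4·3 + 11)/6 = 24/6 = 4
te_J = (4 + 4·6 + 20)/6 = 48/6 = 8

Forward pass:
ES_A = 0; EF_A = 9
ES_B = 0; EF_B = 7
ES_C = 9; EF_C = 9+14 = 23
ES_D = max(EF_A=9, EF_B=7) = 9; EF_D = 9+7 = 16
ES_E = 9; EF_E = 9+9 = 18
ES_F = 7; EF_F = 7+13 = 20
ES_G = 9; EF_G = 9+9 = 18
ES_H = max(EF_B=7, EF_E=18) = 18; EF_H = 18+13 = 31
ES_I = max(EF_B=7, EF_G=18) = 18; EF_I = 18+4 = 22
ES_J = max(EF_C=23, EF_D=16, EF_F=20, EF_H=31, EF_I=22) = 31; EF_J = 31+8 = 39
Expected project duration μ = 39 days. Critical path: A → E → H → J.

39 days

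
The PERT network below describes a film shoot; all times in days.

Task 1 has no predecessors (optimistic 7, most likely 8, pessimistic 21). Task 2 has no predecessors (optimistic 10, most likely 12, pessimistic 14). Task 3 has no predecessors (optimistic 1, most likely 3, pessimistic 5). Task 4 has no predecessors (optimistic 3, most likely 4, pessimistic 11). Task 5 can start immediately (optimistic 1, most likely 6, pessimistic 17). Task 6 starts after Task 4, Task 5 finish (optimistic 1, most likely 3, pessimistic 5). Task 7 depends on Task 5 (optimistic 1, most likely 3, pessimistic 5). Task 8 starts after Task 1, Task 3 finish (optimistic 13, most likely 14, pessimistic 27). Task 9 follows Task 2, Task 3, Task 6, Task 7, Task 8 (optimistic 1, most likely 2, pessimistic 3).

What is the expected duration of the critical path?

te_Task 1 = (7 + 4·8 + 21)/6 = 60/6 = 10
te_Task 2 = (10 + 4·12 + 14)/6 = 72/6 = 12
te_Task 3 = (1 + 4·3 + 5)/6 = 18/6 = 3
te_Task 4 = (3 + 4·4 + 11)/6 = 30/6 = 5
te_Task 5 = (1 + 4·6 + 17)/6 = 42/6 = 7
te_Task 6 = (1 + 4·3 + 5)/6 = 18/6 = 3
te_Task 7 = (1 + 4·3 + 5)/6 = 18/6 = 3
te_Task 8 = (13 + 4·14 + 27)/6 = 96/6 = 16
te_Task 9 = (1 + 4·2 + 3)/6 = 12/6 = 2

Forward pass:
ES_Task 1 = 0; EF_Task 1 = 10
ES_Task 2 = 0; EF_Task 2 = 12
ES_Task 3 = 0; EF_Task 3 = 3
ES_Task 4 = 0; EF_Task 4 = 5
ES_Task 5 = 0; EF_Task 5 = 7
ES_Task 6 = max(EF_Task 4=5, EF_Task 5=7) = 7; EF_Task 6 = 7+3 = 10
ES_Task 7 = 7; EF_Task 7 = 7+3 = 10
ES_Task 8 = max(EF_Task 1=10, EF_Task 3=3) = 10; EF_Task 8 = 10+16 = 26
ES_Task 9 = max(EF_Task 2=12, EF_Task 3=3, EF_Task 6=10, EF_Task 7=10, EF_Task 8=26) = 26; EF_Task 9 = 26+2 = 28
Expected project duration μ = 28 days. Critical path: Task 1 → Task 8 → Task 9.

28 days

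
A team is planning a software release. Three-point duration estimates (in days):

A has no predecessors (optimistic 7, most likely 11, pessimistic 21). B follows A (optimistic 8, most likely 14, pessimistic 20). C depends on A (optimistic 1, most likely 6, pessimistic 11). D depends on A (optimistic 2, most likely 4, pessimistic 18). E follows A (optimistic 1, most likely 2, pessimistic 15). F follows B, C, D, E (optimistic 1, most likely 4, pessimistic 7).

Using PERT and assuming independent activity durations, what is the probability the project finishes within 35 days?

te_A = (7 + 4·11 + 21)/6 = 72/6 = 12; σ²_A = ((21−7)/6)² = 5.444
te_B = (8 + 4·14 + 20)/6 = 84/6 = 14; σ²_B = ((20−8)/6)² = 4.000
te_C = (1 + 4·6 + 11)/6 = 36/6 = 6; σ²_C = ((11−1)/6)² = 2.778
te_D = (2 + 4·4 + 18)/6 = 36/6 = 6; σ²_D = ((18−2)/6)² = 7.111
te_E = (1 + 4·2 + 15)/6 = 24/6 = 4; σ²_E = ((15−1)/6)² = 5.444
te_F = (1 + 4·4 + 7)/6 = 24/6 = 4; σ²_F = ((7−1)/6)² = 1.000

Forward pass:
ES_A = 0; EF_A = 12
ES_B = 12; EF_B = 12+14 = 26
ES_C = 12; EF_C = 12+6 = 18
ES_D = 12; EF_D = 12+6 = 18
ES_E = 12; EF_E = 12+4 = 16
ES_F = max(EF_B=26, EF_C=18, EF_D=18, EF_E=16) = 26; EF_F = 26+4 = 30
Expected project duration μ = 30 days. Critical path: A → B → F.

Variance along critical path = 5.444 + 4.000 + 1.000 = 10.444; σ = √10.444 = 3.232 days.
Z = (35 − 30) / 3.232 = 1.547
P(T ≤ 35) = Φ(1.547) ≈ 0.939

0.939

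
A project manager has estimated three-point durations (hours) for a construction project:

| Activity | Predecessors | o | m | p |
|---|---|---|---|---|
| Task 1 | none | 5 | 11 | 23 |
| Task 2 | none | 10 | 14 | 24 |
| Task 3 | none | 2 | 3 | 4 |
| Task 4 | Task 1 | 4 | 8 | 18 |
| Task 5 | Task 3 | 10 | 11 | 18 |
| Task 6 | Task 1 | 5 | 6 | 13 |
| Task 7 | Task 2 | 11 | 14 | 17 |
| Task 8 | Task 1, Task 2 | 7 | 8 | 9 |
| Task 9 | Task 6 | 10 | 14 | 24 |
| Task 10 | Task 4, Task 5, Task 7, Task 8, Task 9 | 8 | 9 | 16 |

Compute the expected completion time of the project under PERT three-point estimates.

te_Task 1 = (5 + 4·11 + 23)/6 = 72/6 = 12
te_Task 2 = (10 + 4·14 + 24)/6 = 90/6 = 15
te_Task 3 = (2 + 4·3 + 4)/6 = 18/6 = 3
te_Task 4 = (4 + 4·8 + 18)/6 = 54/6 = 9
te_Task 5 = (10 + 4·11 + 18)/6 = 72/6 = 12
te_Task 6 = (5 + 4·6 + 13)/6 = 42/6 = 7
te_Task 7 = (11 + 4·14 + 17)/6 = 84/6 = 14
te_Task 8 = (7 + 4·8 + 9)/6 = 48/6 = 8
te_Task 9 = (10 + 4·14 + 24)/6 = 90/6 = 15
te_Task 10 = (8 + 4·9 + 16)/6 = 60/6 = 10

Forward pass:
ES_Task 1 = 0; EF_Task 1 = 12
ES_Task 2 = 0; EF_Task 2 = 15
ES_Task 3 = 0; EF_Task 3 = 3
ES_Task 4 = 12; EF_Task 4 = 12+9 = 21
ES_Task 5 = 3; EF_Task 5 = 3+12 = 15
ES_Task 6 = 12; EF_Task 6 = 12+7 = 19
ES_Task 7 = 15; EF_Task 7 = 15+14 = 29
ES_Task 8 = max(EF_Task 1=12, EF_Task 2=15) = 15; EF_Task 8 = 15+8 = 23
ES_Task 9 = 19; EF_Task 9 = 19+15 = 34
ES_Task 10 = max(EF_Task 4=21, EF_Task 5=15, EF_Task 7=29, EF_Task 8=23, EF_Task 9=34) = 34; EF_Task 10 = 34+10 = 44
Expected project duration μ = 44 hours. Critical path: Task 1 → Task 6 → Task 9 → Task 10.

44 hours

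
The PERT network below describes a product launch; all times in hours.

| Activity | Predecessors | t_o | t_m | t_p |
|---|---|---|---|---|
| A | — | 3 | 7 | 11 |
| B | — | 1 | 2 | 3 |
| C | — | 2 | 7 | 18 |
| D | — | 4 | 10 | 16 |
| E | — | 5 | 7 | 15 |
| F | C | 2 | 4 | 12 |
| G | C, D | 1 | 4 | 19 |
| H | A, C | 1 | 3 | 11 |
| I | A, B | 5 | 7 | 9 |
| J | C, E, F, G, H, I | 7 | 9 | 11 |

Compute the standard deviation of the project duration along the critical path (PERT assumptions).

te_A = (3 + 4·7 + 11)/6 = 42/6 = 7; σ²_A = ((11−3)/6)² = 1.778
te_B = (1 + 4·2 + 3)/6 = 12/6 = 2; σ²_B = ((3−1)/6)² = 0.111
te_C = (2 + 4·7 + 18)/6 = 48/6 = 8; σ²_C = ((18−2)/6)² = 7.111
te_D = (4 + 4·10 + 16)/6 = 60/6 = 10; σ²_D = ((16−4)/6)² = 4.000
te_E = (5 + 4·7 + 15)/6 = 48/6 = 8; σ²_E = ((15−5)/6)² = 2.778
te_F = (2 + 4·4 + 12)/6 = 30/6 = 5; σ²_F = ((12−2)/6)² = 2.778
te_G = (1 + 4·4 + 19)/6 = 36/6 = 6; σ²_G = ((19−1)/6)² = 9.000
te_H = (1 + 4·3 + 11)/6 = 24/6 = 4; σ²_H = ((11−1)/6)² = 2.778
te_I = (5 + 4·7 + 9)/6 = 42/6 = 7; σ²_I = ((9−5)/6)² = 0.444
te_J = (7 + 4·9 + 11)/6 = 54/6 = 9; σ²_J = ((11−7)/6)² = 0.444

Forward pass:
ES_A = 0; EF_A = 7
ES_B = 0; EF_B = 2
ES_C = 0; EF_C = 8
ES_D = 0; EF_D = 10
ES_E = 0; EF_E = 8
ES_F = 8; EF_F = 8+5 = 13
ES_G = max(EF_C=8, EF_D=10) = 10; EF_G = 10+6 = 16
ES_H = max(EF_A=7, EF_C=8) = 8; EF_H = 8+4 = 12
ES_I = max(EF_A=7, EF_B=2) = 7; EF_I = 7+7 = 14
ES_J = max(EF_C=8, EF_E=8, EF_F=13, EF_G=16, EF_H=12, EF_I=14) = 16; EF_J = 16+9 = 25
Expected project duration μ = 25 hours. Critical path: D → G → J.

Variance along critical path = 4.000 + 9.000 + 0.444 = 13.444
σ = √13.444 = 3.667 hours

3.67 hours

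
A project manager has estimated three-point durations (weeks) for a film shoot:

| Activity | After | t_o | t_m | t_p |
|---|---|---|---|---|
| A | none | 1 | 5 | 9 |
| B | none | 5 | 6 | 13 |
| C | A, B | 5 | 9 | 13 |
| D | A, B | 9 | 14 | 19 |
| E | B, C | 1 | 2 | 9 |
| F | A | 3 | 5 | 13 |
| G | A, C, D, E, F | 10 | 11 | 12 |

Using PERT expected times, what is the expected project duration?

te_A = (1 + 4·5 + 9)/6 = 30/6 = 5
te_B = (5 + 4·6 + 13)/6 = 42/6 = 7
te_C = (5 + 4·9 + 13)/6 = 54/6 = 9
te_D = (9 + 4·14 + 19)/6 = 84/6 = 14
te_E = (1 + 4·2 + 9)/6 = 18/6 = 3
te_F = (3 + 4·5 + 13)/6 = 36/6 = 6
te_G = (10 + 4·11 + 12)/6 = 66/6 = 11

Forward pass:
ES_A = 0; EF_A = 5
ES_B = 0; EF_B = 7
ES_C = max(EF_A=5, EF_B=7) = 7; EF_C = 7+9 = 16
ES_D = max(EF_A=5, EF_B=7) = 7; EF_D = 7+14 = 21
ES_E = max(EF_B=7, EF_C=16) = 16; EF_E = 16+3 = 19
ES_F = 5; EF_F = 5+6 = 11
ES_G = max(EF_A=5, EF_C=16, EF_D=21, EF_E=19, EF_F=11) = 21; EF_G = 21+11 = 32
Expected project duration μ = 32 weeks. Critical path: B → D → G.

32 weeks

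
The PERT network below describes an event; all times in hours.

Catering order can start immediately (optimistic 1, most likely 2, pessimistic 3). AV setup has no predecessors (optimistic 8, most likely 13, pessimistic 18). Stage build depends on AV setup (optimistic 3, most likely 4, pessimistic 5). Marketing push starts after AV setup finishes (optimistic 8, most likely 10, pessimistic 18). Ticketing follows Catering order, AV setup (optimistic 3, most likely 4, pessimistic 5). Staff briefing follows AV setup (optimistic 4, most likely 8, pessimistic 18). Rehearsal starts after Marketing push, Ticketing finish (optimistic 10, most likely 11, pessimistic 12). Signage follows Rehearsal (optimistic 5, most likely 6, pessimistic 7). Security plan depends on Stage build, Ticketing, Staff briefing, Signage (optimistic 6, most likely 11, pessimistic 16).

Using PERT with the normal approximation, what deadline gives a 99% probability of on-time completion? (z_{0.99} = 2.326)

58.8 hours

te_Catering order = (1 + 4·2 + 3)/6 = 12/6 = 2; σ²_Catering order = ((3−1)/6)² = 0.111
te_AV setup = (8 + 4·13 + 18)/6 = 78/6 = 13; σ²_AV setup = ((18−8)/6)² = 2.778
te_Stage build = (3 + 4·4 + 5)/6 = 24/6 = 4; σ²_Stage build = ((5−3)/6)² = 0.111
te_Marketing push = (8 + 4·10 + 18)/6 = 66/6 = 11; σ²_Marketing push = ((18−8)/6)² = 2.778
te_Ticketing = (3 + 4·4 + 5)/6 = 24/6 = 4; σ²_Ticketing = ((5−3)/6)² = 0.111
te_Staff briefing = (4 + 4·8 + 18)/6 = 54/6 = 9; σ²_Staff briefing = ((18−4)/6)² = 5.444
te_Rehearsal = (10 + 4·11 + 12)/6 = 66/6 = 11; σ²_Rehearsal = ((12−10)/6)² = 0.111
te_Signage = (5 + 4·6 + 7)/6 = 36/6 = 6; σ²_Signage = ((7−5)/6)² = 0.111
te_Security plan = (6 + 4·11 + 16)/6 = 66/6 = 11; σ²_Security plan = ((16−6)/6)² = 2.778

Forward pass:
ES_Catering order = 0; EF_Catering order = 2
ES_AV setup = 0; EF_AV setup = 13
ES_Stage build = 13; EF_Stage build = 13+4 = 17
ES_Marketing push = 13; EF_Marketing push = 13+11 = 24
ES_Ticketing = max(EF_Catering order=2, EF_AV setup=13) = 13; EF_Ticketing = 13+4 = 17
ES_Staff briefing = 13; EF_Staff briefing = 13+9 = 22
ES_Rehearsal = max(EF_Marketing push=24, EF_Ticketing=17) = 24; EF_Rehearsal = 24+11 = 35
ES_Signage = 35; EF_Signage = 35+6 = 41
ES_Security plan = max(EF_Stage build=17, EF_Ticketing=17, EF_Staff briefing=22, EF_Signage=41) = 41; EF_Security plan = 41+11 = 52
Expected project duration μ = 52 hours. Critical path: AV setup → Marketing push → Rehearsal → Signage → Security plan.

Variance along critical path = 2.778 + 2.778 + 0.111 + 0.111 + 2.778 = 8.556; σ = 2.925 hours.
D = μ + z·σ = 52 + 2.326·2.925 = 58.8 hours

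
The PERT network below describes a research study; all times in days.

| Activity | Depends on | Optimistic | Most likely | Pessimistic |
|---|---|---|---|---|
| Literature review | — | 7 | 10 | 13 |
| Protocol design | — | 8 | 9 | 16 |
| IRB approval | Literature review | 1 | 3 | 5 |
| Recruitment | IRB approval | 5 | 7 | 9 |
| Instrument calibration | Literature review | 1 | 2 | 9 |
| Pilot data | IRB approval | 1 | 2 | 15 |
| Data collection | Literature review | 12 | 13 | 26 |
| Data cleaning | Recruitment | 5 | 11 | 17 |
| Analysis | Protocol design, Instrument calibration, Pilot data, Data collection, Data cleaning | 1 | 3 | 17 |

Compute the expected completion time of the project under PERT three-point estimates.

te_Literature review = (7 + 4·10 + 13)/6 = 60/6 = 10
te_Protocol design = (8 + 4·9 + 16)/6 = 60/6 = 10
te_IRB approval = (1 + 4·3 + 5)/6 = 18/6 = 3
te_Recruitment = (5 + 4·7 + 9)/6 = 42/6 = 7
te_Instrument calibration = (1 + 4·2 + 9)/6 = 18/6 = 3
te_Pilot data = (1 + 4·2 + 15)/6 = 24/6 = 4
te_Data collection = (12 + 4·13 + 26)/6 = 90/6 = 15
te_Data cleaning = (5 + 4·11 + 17)/6 = 66/6 = 11
te_Analysis = (1 + 4·3 + 17)/6 = 30/6 = 5

Forward pass:
ES_Literature review = 0; EF_Literature review = 10
ES_Protocol design = 0; EF_Protocol design = 10
ES_IRB approval = 10; EF_IRB approval = 10+3 = 13
ES_Recruitment = 13; EF_Recruitment = 13+7 = 20
ES_Instrument calibration = 10; EF_Instrument calibration = 10+3 = 13
ES_Pilot data = 13; EF_Pilot data = 13+4 = 17
ES_Data collection = 10; EF_Data collection = 10+15 = 25
ES_Data cleaning = 20; EF_Data cleaning = 20+11 = 31
ES_Analysis = max(EF_Protocol design=10, EF_Instrument calibration=13, EF_Pilot data=17, EF_Data collection=25, EF_Data cleaning=31) = 31; EF_Analysis = 31+5 = 36
Expected project duration μ = 36 days. Critical path: Literature review → IRB approval → Recruitment → Data cleaning → Analysis.

36 days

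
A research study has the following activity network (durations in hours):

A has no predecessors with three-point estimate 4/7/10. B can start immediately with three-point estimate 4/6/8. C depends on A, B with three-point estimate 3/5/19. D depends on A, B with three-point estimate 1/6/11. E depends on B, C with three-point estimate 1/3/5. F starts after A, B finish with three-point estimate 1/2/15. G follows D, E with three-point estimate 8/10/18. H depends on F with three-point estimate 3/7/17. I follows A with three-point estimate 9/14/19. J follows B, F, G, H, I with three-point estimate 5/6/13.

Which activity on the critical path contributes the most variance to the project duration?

C

te_A = (4 + 4·7 + 10)/6 = 42/6 = 7; σ²_A = ((10−4)/6)² = 1.000
te_B = (4 + 4·6 + 8)/6 = 36/6 = 6; σ²_B = ((8−4)/6)² = 0.444
te_C = (3 + 4·5 + 19)/6 = 42/6 = 7; σ²_C = ((19−3)/6)² = 7.111
te_D = (1 + 4·6 + 11)/6 = 36/6 = 6; σ²_D = ((11−1)/6)² = 2.778
te_E = (1 + 4·3 + 5)/6 = 18/6 = 3; σ²_E = ((5−1)/6)² = 0.444
te_F = (1 + 4·2 + 15)/6 = 24/6 = 4; σ²_F = ((15−1)/6)² = 5.444
te_G = (8 + 4·10 + 18)/6 = 66/6 = 11; σ²_G = ((18−8)/6)² = 2.778
te_H = (3 + 4·7 + 17)/6 = 48/6 = 8; σ²_H = ((17−3)/6)² = 5.444
te_I = (9 + 4·14 + 19)/6 = 84/6 = 14; σ²_I = ((19−9)/6)² = 2.778
te_J = (5 + 4·6 + 13)/6 = 42/6 = 7; σ²_J = ((13−5)/6)² = 1.778

Forward pass:
ES_A = 0; EF_A = 7
ES_B = 0; EF_B = 6
ES_C = max(EF_A=7, EF_B=6) = 7; EF_C = 7+7 = 14
ES_D = max(EF_A=7, EF_B=6) = 7; EF_D = 7+6 = 13
ES_E = max(EF_B=6, EF_C=14) = 14; EF_E = 14+3 = 17
ES_F = max(EF_A=7, EF_B=6) = 7; EF_F = 7+4 = 11
ES_G = max(EF_D=13, EF_E=17) = 17; EF_G = 17+11 = 28
ES_H = 11; EF_H = 11+8 = 19
ES_I = 7; EF_I = 7+14 = 21
ES_J = max(EF_B=6, EF_F=11, EF_G=28, EF_H=19, EF_I=21) = 28; EF_J = 28+7 = 35
Expected project duration μ = 35 hours. Critical path: A → C → E → G → J.

Variances on critical path: σ²_A=1.000, σ²_C=7.111, σ²_E=0.444, σ²_G=2.778, σ²_J=1.778.
Largest is σ²_C = 7.111.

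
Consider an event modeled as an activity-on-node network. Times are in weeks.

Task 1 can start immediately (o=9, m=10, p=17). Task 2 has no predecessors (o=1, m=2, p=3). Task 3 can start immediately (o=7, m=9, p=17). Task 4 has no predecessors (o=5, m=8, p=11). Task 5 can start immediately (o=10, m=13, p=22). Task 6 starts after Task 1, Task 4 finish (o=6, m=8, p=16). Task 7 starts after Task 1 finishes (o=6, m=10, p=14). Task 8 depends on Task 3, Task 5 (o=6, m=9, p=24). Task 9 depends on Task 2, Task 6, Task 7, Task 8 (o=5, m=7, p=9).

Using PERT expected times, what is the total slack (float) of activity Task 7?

te_Task 1 = (9 + 4·10 + 17)/6 = 66/6 = 11
te_Task 2 = (1 + 4·2 + 3)/6 = 12/6 = 2
te_Task 3 = (7 + 4·9 + 17)/6 = 60/6 = 10
te_Task 4 = (5 + 4·8 + 11)/6 = 48/6 = 8
te_Task 5 = (10 + 4·13 + 22)/6 = 84/6 = 14
te_Task 6 = (6 + 4·8 + 16)/6 = 54/6 = 9
te_Task 7 = (6 + 4·10 + 14)/6 = 60/6 = 10
te_Task 8 = (6 + 4·9 + 24)/6 = 66/6 = 11
te_Task 9 = (5 + 4·7 + 9)/6 = 42/6 = 7

Forward pass:
ES_Task 1 = 0; EF_Task 1 = 11
ES_Task 2 = 0; EF_Task 2 = 2
ES_Task 3 = 0; EF_Task 3 = 10
ES_Task 4 = 0; EF_Task 4 = 8
ES_Task 5 = 0; EF_Task 5 = 14
ES_Task 6 = max(EF_Task 1=11, EF_Task 4=8) = 11; EF_Task 6 = 11+9 = 20
ES_Task 7 = 11; EF_Task 7 = 11+10 = 21
ES_Task 8 = max(EF_Task 3=10, EF_Task 5=14) = 14; EF_Task 8 = 14+11 = 25
ES_Task 9 = max(EF_Task 2=2, EF_Task 6=20, EF_Task 7=21, EF_Task 8=25) = 25; EF_Task 9 = 25+7 = 32
Expected project duration μ = 32 weeks. Critical path: Task 5 → Task 8 → Task 9.

Backward pass:
LF_Task 9 = 32; LS_Task 9 = 32−7 = 25
LF_Task 8 = LS_Task 9 = 25; LS_Task 8 = 25−11 = 14
LF_Task 7 = LS_Task 9 = 25; LS_Task 7 = 25−10 = 15
LF_Task 6 = LS_Task 9 = 25; LS_Task 6 = 25−9 = 16
LF_Task 5 = LS_Task 8 = 14; LS_Task 5 = 14−14 = 0
LF_Task 4 = LS_Task 6 = 16; LS_Task 4 = 16−8 = 8
LF_Task 3 = LS_Task 8 = 14; LS_Task 3 = 14−10 = 4
LF_Task 2 = LS_Task 9 = 25; LS_Task 2 = 25−2 = 23
LF_Task 1 = min(LS_Task 6=16, LS_Task 7=15) = 15; LS_Task 1 = 15−11 = 4
Slack_Task 7 = LS_Task 7 − ES_Task 7 = 15 − 11 = 4

4 weeks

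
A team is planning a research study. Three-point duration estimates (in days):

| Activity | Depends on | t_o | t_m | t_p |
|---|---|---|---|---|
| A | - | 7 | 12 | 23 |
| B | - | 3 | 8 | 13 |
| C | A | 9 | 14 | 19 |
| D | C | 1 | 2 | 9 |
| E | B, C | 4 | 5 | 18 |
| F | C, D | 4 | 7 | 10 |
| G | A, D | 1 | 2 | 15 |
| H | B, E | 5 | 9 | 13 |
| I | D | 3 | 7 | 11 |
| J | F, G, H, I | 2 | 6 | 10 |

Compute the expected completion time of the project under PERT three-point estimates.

49 days

te_A = (7 + 4·12 + 23)/6 = 78/6 = 13
te_B = (3 + 4·8 + 13)/6 = 48/6 = 8
te_C = (9 + 4·14 + 19)/6 = 84/6 = 14
te_D = (1 + 4·2 + 9)/6 = 18/6 = 3
te_E = (4 + 4·5 + 18)/6 = 42/6 = 7
te_F = (4 + 4·7 + 10)/6 = 42/6 = 7
te_G = (1 + 4·2 + 15)/6 = 24/6 = 4
te_H = (5 + 4·9 + 13)/6 = 54/6 = 9
te_I = (3 + 4·7 + 11)/6 = 42/6 = 7
te_J = (2 + 4·6 + 10)/6 = 36/6 = 6

Forward pass:
ES_A = 0; EF_A = 13
ES_B = 0; EF_B = 8
ES_C = 13; EF_C = 13+14 = 27
ES_D = 27; EF_D = 27+3 = 30
ES_E = max(EF_B=8, EF_C=27) = 27; EF_E = 27+7 = 34
ES_F = max(EF_C=27, EF_D=30) = 30; EF_F = 30+7 = 37
ES_G = max(EF_A=13, EF_D=30) = 30; EF_G = 30+4 = 34
ES_H = max(EF_B=8, EF_E=34) = 34; EF_H = 34+9 = 43
ES_I = 30; EF_I = 30+7 = 37
ES_J = max(EF_F=37, EF_G=34, EF_H=43, EF_I=37) = 43; EF_J = 43+6 = 49
Expected project duration μ = 49 days. Critical path: A → C → E → H → J.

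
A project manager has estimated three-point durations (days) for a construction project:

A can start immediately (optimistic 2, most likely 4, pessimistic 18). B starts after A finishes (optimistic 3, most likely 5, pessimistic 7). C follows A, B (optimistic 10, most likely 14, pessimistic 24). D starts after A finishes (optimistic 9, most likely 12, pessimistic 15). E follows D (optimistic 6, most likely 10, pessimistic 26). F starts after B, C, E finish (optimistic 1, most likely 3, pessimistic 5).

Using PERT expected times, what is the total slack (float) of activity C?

4 days

te_A = (2 + 4·4 + 18)/6 = 36/6 = 6
te_B = (3 + 4·5 + 7)/6 = 30/6 = 5
te_C = (10 + 4·14 + 24)/6 = 90/6 = 15
te_D = (9 + 4·12 + 15)/6 = 72/6 = 12
te_E = (6 + 4·10 + 26)/6 = 72/6 = 12
te_F = (1 + 4·3 + 5)/6 = 18/6 = 3

Forward pass:
ES_A = 0; EF_A = 6
ES_B = 6; EF_B = 6+5 = 11
ES_C = max(EF_A=6, EF_B=11) = 11; EF_C = 11+15 = 26
ES_D = 6; EF_D = 6+12 = 18
ES_E = 18; EF_E = 18+12 = 30
ES_F = max(EF_B=11, EF_C=26, EF_E=30) = 30; EF_F = 30+3 = 33
Expected project duration μ = 33 days. Critical path: A → D → E → F.

Backward pass:
LF_F = 33; LS_F = 33−3 = 30
LF_E = LS_F = 30; LS_E = 30−12 = 18
LF_D = LS_E = 18; LS_D = 18−12 = 6
LF_C = LS_F = 30; LS_C = 30−15 = 15
LF_B = min(LS_C=15, LS_F=30) = 15; LS_B = 15−5 = 10
LF_A = min(LS_B=10, LS_C=15, LS_D=6) = 6; LS_A = 6−6 = 0
Slack_C = LS_C − ES_C = 15 − 11 = 4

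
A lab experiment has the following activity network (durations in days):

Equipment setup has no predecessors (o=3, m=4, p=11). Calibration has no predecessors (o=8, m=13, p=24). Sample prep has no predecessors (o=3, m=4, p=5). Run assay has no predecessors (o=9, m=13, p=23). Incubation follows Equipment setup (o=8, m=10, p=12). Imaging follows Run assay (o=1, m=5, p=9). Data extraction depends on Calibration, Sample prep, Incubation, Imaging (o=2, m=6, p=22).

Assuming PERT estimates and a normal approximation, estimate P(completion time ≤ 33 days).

te_Equipment setup = (3 + 4·4 + 11)/6 = 30/6 = 5; σ²_Equipment setup = ((11−3)/6)² = 1.778
te_Calibration = (8 + 4·13 + 24)/6 = 84/6 = 14; σ²_Calibration = ((24−8)/6)² = 7.111
te_Sample prep = (3 + 4·4 + 5)/6 = 24/6 = 4; σ²_Sample prep = ((5−3)/6)² = 0.111
te_Run assay = (9 + 4·13 + 23)/6 = 84/6 = 14; σ²_Run assay = ((23−9)/6)² = 5.444
te_Incubation = (8 + 4·10 + 12)/6 = 60/6 = 10; σ²_Incubation = ((12−8)/6)² = 0.444
te_Imaging = (1 + 4·5 + 9)/6 = 30/6 = 5; σ²_Imaging = ((9−1)/6)² = 1.778
te_Data extraction = (2 + 4·6 + 22)/6 = 48/6 = 8; σ²_Data extraction = ((22−2)/6)² = 11.111

Forward pass:
ES_Equipment setup = 0; EF_Equipment setup = 5
ES_Calibration = 0; EF_Calibration = 14
ES_Sample prep = 0; EF_Sample prep = 4
ES_Run assay = 0; EF_Run assay = 14
ES_Incubation = 5; EF_Incubation = 5+10 = 15
ES_Imaging = 14; EF_Imaging = 14+5 = 19
ES_Data extraction = max(EF_Calibration=14, EF_Sample prep=4, EF_Incubation=15, EF_Imaging=19) = 19; EF_Data extraction = 19+8 = 27
Expected project duration μ = 27 days. Critical path: Run assay → Imaging → Data extraction.

Variance along critical path = 5.444 + 1.778 + 11.111 = 18.333; σ = √18.333 = 4.282 days.
Z = (33 − 27) / 4.282 = 1.401
P(T ≤ 33) = Φ(1.401) ≈ 0.919

0.919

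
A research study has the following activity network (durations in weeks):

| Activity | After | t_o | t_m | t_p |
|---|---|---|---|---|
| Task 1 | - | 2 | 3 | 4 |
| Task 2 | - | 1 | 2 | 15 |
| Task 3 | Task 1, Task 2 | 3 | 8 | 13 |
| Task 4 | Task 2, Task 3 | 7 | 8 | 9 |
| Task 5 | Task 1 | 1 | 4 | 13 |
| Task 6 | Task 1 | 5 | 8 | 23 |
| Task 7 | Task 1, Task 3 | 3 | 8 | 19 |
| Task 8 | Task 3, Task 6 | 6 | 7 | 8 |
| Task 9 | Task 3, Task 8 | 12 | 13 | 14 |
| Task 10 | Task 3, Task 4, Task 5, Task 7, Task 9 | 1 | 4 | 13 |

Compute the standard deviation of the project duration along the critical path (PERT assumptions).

3.65 weeks

te_Task 1 = (2 + 4·3 + 4)/6 = 18/6 = 3; σ²_Task 1 = ((4−2)/6)² = 0.111
te_Task 2 = (1 + 4·2 + 15)/6 = 24/6 = 4; σ²_Task 2 = ((15−1)/6)² = 5.444
te_Task 3 = (3 + 4·8 + 13)/6 = 48/6 = 8; σ²_Task 3 = ((13−3)/6)² = 2.778
te_Task 4 = (7 + 4·8 + 9)/6 = 48/6 = 8; σ²_Task 4 = ((9−7)/6)² = 0.111
te_Task 5 = (1 + 4·4 + 13)/6 = 30/6 = 5; σ²_Task 5 = ((13−1)/6)² = 4.000
te_Task 6 = (5 + 4·8 + 23)/6 = 60/6 = 10; σ²_Task 6 = ((23−5)/6)² = 9.000
te_Task 7 = (3 + 4·8 + 19)/6 = 54/6 = 9; σ²_Task 7 = ((19−3)/6)² = 7.111
te_Task 8 = (6 + 4·7 + 8)/6 = 42/6 = 7; σ²_Task 8 = ((8−6)/6)² = 0.111
te_Task 9 = (12 + 4·13 + 14)/6 = 78/6 = 13; σ²_Task 9 = ((14−12)/6)² = 0.111
te_Task 10 = (1 + 4·4 + 13)/6 = 30/6 = 5; σ²_Task 10 = ((13−1)/6)² = 4.000

Forward pass:
ES_Task 1 = 0; EF_Task 1 = 3
ES_Task 2 = 0; EF_Task 2 = 4
ES_Task 3 = max(EF_Task 1=3, EF_Task 2=4) = 4; EF_Task 3 = 4+8 = 12
ES_Task 4 = max(EF_Task 2=4, EF_Task 3=12) = 12; EF_Task 4 = 12+8 = 20
ES_Task 5 = 3; EF_Task 5 = 3+5 = 8
ES_Task 6 = 3; EF_Task 6 = 3+10 = 13
ES_Task 7 = max(EF_Task 1=3, EF_Task 3=12) = 12; EF_Task 7 = 12+9 = 21
ES_Task 8 = max(EF_Task 3=12, EF_Task 6=13) = 13; EF_Task 8 = 13+7 = 20
ES_Task 9 = max(EF_Task 3=12, EF_Task 8=20) = 20; EF_Task 9 = 20+13 = 33
ES_Task 10 = max(EF_Task 3=12, EF_Task 4=20, EF_Task 5=8, EF_Task 7=21, EF_Task 9=33) = 33; EF_Task 10 = 33+5 = 38
Expected project duration μ = 38 weeks. Critical path: Task 1 → Task 6 → Task 8 → Task 9 → Task 10.

Variance along critical path = 0.111 + 9.000 + 0.111 + 0.111 + 4.000 = 13.333
σ = √13.333 = 3.651 weeks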